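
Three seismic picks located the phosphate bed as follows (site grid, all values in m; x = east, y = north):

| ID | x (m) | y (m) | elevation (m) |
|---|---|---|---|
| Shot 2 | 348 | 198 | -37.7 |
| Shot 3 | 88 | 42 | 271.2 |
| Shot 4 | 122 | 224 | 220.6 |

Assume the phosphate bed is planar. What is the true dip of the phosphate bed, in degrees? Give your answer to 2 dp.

49.04°

Two edge vectors: Shot 2→Shot 3 = (-260, -156, 308.9), Shot 2→Shot 4 = (-226, 26, 258.3).
Normal n = (Shot 2→Shot 3) × (Shot 2→Shot 4) = (-48326.2, -2653.4, -42016).
So ∂z/∂x = −n_x/n_z = −1.15019 and ∂z/∂y = −n_y/n_z = −0.06315.
Gradient magnitude |∇z| = √(a² + b²) = √(1.32293 + 0.00399) = 1.15192.
True dip = arctan(1.15192) = 49.04°, dipping toward E (azimuth ≈ 087°).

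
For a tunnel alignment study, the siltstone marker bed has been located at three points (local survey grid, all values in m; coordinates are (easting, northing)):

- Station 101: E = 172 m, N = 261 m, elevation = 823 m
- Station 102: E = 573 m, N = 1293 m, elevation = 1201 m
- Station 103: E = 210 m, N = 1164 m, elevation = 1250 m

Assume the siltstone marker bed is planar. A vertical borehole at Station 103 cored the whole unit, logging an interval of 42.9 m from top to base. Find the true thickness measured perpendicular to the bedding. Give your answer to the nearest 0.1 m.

Two edge vectors: Station 101→Station 102 = (401, 1032, 378), Station 101→Station 103 = (38, 903, 427).
Normal n = (Station 101→Station 102) × (Station 101→Station 103) = (99330, -156863, 322887).
So ∂z/∂E = −n_x/n_z = −0.30763 and ∂z/∂N = −n_y/n_z = 0.48581.
|∇z| = √(a²+b²) = 0.57502, so dip δ = arctan(0.57502) = 29.90°.
True thickness = vertical thickness × cos δ = 42.9 × cos 29.90° = 37.2 m.

37.2 m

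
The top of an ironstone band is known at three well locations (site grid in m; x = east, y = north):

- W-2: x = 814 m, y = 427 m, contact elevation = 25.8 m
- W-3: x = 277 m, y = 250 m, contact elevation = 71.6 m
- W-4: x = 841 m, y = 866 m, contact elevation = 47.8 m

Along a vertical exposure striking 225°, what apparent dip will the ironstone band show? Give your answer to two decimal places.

1.92°

Two edge vectors: W-2→W-3 = (-537, -177, 45.8), W-2→W-4 = (27, 439, 22).
Normal n = (W-2→W-3) × (W-2→W-4) = (-24000.2, 13050.6, -230964).
So ∂z/∂x = −n_x/n_z = −0.10391 and ∂z/∂y = −n_y/n_z = 0.05650.
Unit vector along 225° is (sin 225°, cos 225°) = (-0.7071, -0.7071).
Slope in that direction = a·(-0.7071) + b·(-0.7071) = 0.03352.
Apparent dip = arctan|0.03352| = 1.92° (true dip is 6.7°, so apparent ≤ true as expected).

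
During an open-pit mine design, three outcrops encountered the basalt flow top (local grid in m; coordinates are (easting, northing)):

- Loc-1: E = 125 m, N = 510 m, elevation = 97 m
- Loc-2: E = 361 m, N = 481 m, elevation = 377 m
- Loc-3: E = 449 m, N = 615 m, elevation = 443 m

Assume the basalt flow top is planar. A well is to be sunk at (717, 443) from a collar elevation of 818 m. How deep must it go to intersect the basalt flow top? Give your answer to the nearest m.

20 m

Two edge vectors: Loc-1→Loc-2 = (236, -29, 280), Loc-1→Loc-3 = (324, 105, 346).
Normal n = (Loc-1→Loc-2) × (Loc-1→Loc-3) = (-39434, 9064, 34176).
So ∂z/∂E = −n_x/n_z = 1.15385 and ∂z/∂N = −n_y/n_z = −0.26522.
Intercept c from Loc-1: 97 − 144.23 + 135.26 = 88.03.
At (717, 443): z_contact = 827.3 − 117.5 + 88.03 = 797.8 m.
Depth below ground = 818 − 797.8 = 20 m.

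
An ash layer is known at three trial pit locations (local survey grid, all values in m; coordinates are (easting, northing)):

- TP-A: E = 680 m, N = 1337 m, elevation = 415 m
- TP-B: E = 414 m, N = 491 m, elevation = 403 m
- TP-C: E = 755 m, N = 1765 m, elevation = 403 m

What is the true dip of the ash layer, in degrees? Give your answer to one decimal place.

Let the plane be z = a·E + b·N + c.
TP-B−TP-A: −266a − 846b = −12;  TP-C−TP-A: 75a + 428b = −12.
Solving gives a = 0.30335, b = −0.08119.
Gradient magnitude |∇z| = √(a² + b²) = √(0.09202 + 0.00659) = 0.31402.
True dip = arctan(0.31402) = 17.4°, dipping toward WNW (azimuth ≈ 285°).

17.4°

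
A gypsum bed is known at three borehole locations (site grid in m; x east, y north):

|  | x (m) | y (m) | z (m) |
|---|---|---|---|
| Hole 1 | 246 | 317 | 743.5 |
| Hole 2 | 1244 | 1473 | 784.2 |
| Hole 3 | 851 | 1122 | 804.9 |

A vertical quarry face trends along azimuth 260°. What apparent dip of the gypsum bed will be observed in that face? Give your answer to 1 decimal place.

16.7°

Let the plane be z = a·x + b·y + c.
Hole 2−Hole 1: 998a + 1156b = 40.7;  Hole 3−Hole 1: 605a + 805b = 61.4.
Solving gives a = −0.36742, b = 0.35241.
Unit vector along 260° is (sin 260°, cos 260°) = (-0.9848, -0.1736).
Slope in that direction = a·(-0.9848) + b·(-0.1736) = 0.30064.
Apparent dip = arctan|0.30064| = 16.7° (true dip is 27.0°, so apparent ≤ true as expected).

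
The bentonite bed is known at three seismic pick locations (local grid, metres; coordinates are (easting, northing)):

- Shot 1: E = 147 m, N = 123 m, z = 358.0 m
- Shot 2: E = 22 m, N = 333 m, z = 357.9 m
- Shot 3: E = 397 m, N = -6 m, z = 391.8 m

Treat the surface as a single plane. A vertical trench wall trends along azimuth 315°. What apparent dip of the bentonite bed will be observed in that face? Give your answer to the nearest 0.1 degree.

Let the plane be z = a·E + b·N + c.
Shot 2−Shot 1: −125a + 210b = −0.1;  Shot 3−Shot 1: 250a − 129b = 33.8.
Solving gives a = 0.19478, b = 0.11546.
Unit vector along 315° is (sin 315°, cos 315°) = (-0.7071, 0.7071).
Slope in that direction = a·(-0.7071) + b·(0.7071) = −0.05608.
Apparent dip = arctan|0.05608| = 3.2° (true dip is 12.8°, so apparent ≤ true as expected).

3.2°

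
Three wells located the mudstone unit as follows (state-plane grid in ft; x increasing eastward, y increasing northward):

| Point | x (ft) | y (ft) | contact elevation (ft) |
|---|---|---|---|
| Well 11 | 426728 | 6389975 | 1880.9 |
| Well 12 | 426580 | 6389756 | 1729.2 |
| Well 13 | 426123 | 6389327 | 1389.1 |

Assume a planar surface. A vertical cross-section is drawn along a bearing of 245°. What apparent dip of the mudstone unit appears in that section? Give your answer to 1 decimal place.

24.3°

Two edge vectors: Well 11→Well 12 = (-148, -219, -151.7), Well 11→Well 13 = (-605, -648, -491.8).
Normal n = (Well 11→Well 12) × (Well 11→Well 13) = (9402.6, 18992.1, -36591).
So ∂z/∂x = −n_x/n_z = 0.25696 and ∂z/∂y = −n_y/n_z = 0.51904.
Unit vector along 245° is (sin 245°, cos 245°) = (-0.9063, -0.4226).
Slope in that direction = a·(-0.9063) + b·(-0.4226) = −0.45224.
Apparent dip = arctan|0.45224| = 24.3° (true dip is 30.1°, so apparent ≤ true as expected).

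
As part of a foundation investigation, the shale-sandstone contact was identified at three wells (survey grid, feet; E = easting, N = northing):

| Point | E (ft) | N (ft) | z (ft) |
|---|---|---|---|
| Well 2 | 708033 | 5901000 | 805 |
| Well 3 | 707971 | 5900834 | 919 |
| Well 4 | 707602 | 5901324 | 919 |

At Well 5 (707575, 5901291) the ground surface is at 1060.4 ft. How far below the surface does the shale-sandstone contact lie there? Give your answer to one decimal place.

Let the plane be z = a·E + b·N + c.
Well 3−Well 2: −62a − 166b = 114;  Well 4−Well 2: −431a + 324b = 114.
Solving gives a = −0.609599057, b = −0.459065412.
Then c = 805 − a·708033 − b·5901000 = 3141366.25.
At (707575, 5901291): z_contact = −431337.05 − 2709078.59 + 3141366.25 = 950.61 ft.
Depth below ground = 1060.4 − 950.61 = 109.8 ft.

109.8 ft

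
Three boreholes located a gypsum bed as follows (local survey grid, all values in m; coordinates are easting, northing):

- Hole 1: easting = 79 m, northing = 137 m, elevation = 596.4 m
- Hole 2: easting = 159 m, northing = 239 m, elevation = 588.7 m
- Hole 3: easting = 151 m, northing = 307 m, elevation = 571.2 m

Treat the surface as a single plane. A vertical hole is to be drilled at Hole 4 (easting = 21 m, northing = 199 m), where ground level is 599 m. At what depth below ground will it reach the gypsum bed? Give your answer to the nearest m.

Let the plane be z = a·easting + b·northing + c.
Hole 2−Hole 1: 80a + 102b = −7.7;  Hole 3−Hole 1: 72a + 170b = −25.2.
Solving gives a = 0.20163, b = −0.23363.
Then c = 596.4 − a·79 − b·137 = 612.48.
At (21, 199): z_contact = 4.2 − 46.5 + 612.48 = 570.2 m.
Depth below ground = 599 − 570.2 = 29 m.

29 m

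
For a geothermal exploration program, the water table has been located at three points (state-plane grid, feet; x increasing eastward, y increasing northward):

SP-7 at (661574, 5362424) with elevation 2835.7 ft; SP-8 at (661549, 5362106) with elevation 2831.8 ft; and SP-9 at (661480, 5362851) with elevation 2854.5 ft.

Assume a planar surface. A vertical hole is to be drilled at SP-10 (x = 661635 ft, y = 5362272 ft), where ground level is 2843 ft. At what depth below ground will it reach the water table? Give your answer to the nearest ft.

17 ft

Two edge vectors: SP-7→SP-8 = (-25, -318, -3.9), SP-7→SP-9 = (-94, 427, 18.8).
Normal n = (SP-7→SP-8) × (SP-7→SP-9) = (-4313.1, 836.6, -40567).
So ∂z/∂x = −n_x/n_z = −0.10632041 and ∂z/∂y = −n_y/n_z = 0.02062267.
Intercept c from SP-7: 2835.7 + 70338.82 − 110587.52 = −37413.00.
At (661635, 5362272): z_contact = −70345.3 + 110584.4 − 37413.00 = 2826.1 ft.
Depth below ground = 2843 − 2826.1 = 17 ft.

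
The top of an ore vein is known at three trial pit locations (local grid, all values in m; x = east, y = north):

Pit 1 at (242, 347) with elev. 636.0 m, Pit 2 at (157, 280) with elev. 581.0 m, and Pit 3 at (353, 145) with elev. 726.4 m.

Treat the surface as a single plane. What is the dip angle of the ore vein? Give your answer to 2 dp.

Let the plane be z = a·x + b·y + c.
Pit 2−Pit 1: −85a − 67b = −55;  Pit 3−Pit 1: 111a − 202b = 90.4.
Solving gives a = 0.69764, b = −0.06417.
Gradient magnitude |∇z| = √(a² + b²) = √(0.48670 + 0.00412) = 0.70058.
True dip = arctan(0.70058) = 35.01°, dipping toward W (azimuth ≈ 275°).

35.01°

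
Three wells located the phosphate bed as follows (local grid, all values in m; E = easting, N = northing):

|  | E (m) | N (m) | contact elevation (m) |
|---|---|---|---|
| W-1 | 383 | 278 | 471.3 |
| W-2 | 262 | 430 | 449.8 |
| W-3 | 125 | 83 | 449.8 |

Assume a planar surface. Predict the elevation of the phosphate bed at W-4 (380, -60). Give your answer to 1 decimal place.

Two edge vectors: W-1→W-2 = (-121, 152, -21.5), W-1→W-3 = (-258, -195, -21.5).
Normal n = (W-1→W-2) × (W-1→W-3) = (-7460.5, 2945.5, 62811).
So ∂z/∂E = −n_x/n_z = 0.11878 and ∂z/∂N = −n_y/n_z = −0.04689.
Intercept c from W-1: 471.3 − 45.49 + 13.04 = 438.85.
At (380, -60): z = 45.1 + 2.8 + 438.85 = 486.8 m.

486.8 m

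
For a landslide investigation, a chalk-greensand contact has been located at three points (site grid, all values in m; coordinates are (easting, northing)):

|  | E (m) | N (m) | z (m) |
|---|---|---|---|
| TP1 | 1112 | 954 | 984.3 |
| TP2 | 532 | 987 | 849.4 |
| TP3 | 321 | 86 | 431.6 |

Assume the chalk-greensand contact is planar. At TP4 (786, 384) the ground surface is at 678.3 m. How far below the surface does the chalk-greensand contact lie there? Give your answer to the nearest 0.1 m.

Let the plane be z = a·E + b·N + c.
TP2−TP1: −580a + 33b = −134.9;  TP3−TP1: −791a − 868b = −552.7.
Solving gives a = 0.255564, b = 0.403858.
Then c = 984.3 − a·1112 − b·954 = 314.83.
At (786, 384): z_contact = 200.87 + 155.08 + 314.83 = 670.79 m.
Depth below ground = 678.3 − 670.79 = 7.5 m.

7.5 m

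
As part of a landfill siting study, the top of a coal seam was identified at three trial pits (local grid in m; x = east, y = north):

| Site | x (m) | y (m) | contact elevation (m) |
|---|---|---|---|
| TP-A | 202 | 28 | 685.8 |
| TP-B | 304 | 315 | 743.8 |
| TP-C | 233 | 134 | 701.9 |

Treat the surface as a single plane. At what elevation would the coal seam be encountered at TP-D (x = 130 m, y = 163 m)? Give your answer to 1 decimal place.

Two edge vectors: TP-A→TP-B = (102, 287, 58), TP-A→TP-C = (31, 106, 16.1).
Normal n = (TP-A→TP-B) × (TP-A→TP-C) = (-1527.3, 155.8, 1915).
So ∂z/∂x = −n_x/n_z = 0.79755 and ∂z/∂y = −n_y/n_z = −0.08136.
Intercept c from TP-A: 685.8 − 161.10 + 2.28 = 526.97.
At (130, 163): z = 103.7 − 13.3 + 526.97 = 617.4 m.

617.4 m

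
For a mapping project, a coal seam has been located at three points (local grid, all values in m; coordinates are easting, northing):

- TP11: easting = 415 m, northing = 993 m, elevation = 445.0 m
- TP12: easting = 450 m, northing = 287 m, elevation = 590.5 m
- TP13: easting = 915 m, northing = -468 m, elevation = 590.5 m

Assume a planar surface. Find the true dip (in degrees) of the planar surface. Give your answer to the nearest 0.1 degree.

23.1°

Two edge vectors: TP11→TP12 = (35, -706, 145.5), TP11→TP13 = (500, -1461, 145.5).
Normal n = (TP11→TP12) × (TP11→TP13) = (109852.5, 67657.5, 301865).
So ∂z/∂easting = −n_x/n_z = −0.36391 and ∂z/∂northing = −n_y/n_z = −0.22413.
Gradient magnitude |∇z| = √(a² + b²) = √(0.13243 + 0.05023) = 0.42740.
True dip = arctan(0.42740) = 23.1°, dipping toward ENE (azimuth ≈ 058°).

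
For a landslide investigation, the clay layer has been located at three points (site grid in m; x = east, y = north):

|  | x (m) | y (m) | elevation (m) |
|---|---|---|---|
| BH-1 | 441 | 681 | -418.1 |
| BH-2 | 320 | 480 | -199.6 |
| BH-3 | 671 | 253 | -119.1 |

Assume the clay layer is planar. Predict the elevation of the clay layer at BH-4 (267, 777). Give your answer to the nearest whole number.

-443 m

Let the plane be z = a·x + b·y + c.
BH-2−BH-1: −121a − 201b = 218.5;  BH-3−BH-1: 230a − 428b = 299.
Solving gives a = −0.34095, b = −0.88182.
Then c = -418.1 − a·441 − b·681 = 332.78.
At (267, 777): z = −91.0 − 685.2 + 332.78 = -443.4 m.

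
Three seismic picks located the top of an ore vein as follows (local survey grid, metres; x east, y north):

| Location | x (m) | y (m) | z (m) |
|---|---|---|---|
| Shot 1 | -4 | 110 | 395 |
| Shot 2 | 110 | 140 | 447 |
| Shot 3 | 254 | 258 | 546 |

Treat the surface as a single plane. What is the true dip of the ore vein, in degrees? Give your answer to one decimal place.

28.4°

Let the plane be z = a·x + b·y + c.
Shot 2−Shot 1: 114a + 30b = 52;  Shot 3−Shot 1: 258a + 148b = 151.
Solving gives a = 0.34669, b = 0.41590.
Gradient magnitude |∇z| = √(a² + b²) = √(0.12020 + 0.17297) = 0.54145.
True dip = arctan(0.54145) = 28.4°, dipping toward SW (azimuth ≈ 220°).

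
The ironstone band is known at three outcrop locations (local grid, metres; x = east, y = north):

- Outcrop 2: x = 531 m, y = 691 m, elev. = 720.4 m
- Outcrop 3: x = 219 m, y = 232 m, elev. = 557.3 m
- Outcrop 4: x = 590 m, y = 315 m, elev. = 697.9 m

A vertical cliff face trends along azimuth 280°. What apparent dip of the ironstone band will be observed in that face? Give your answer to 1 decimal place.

Let the plane be z = a·x + b·y + c.
Outcrop 3−Outcrop 2: −312a − 459b = −163.1;  Outcrop 4−Outcrop 2: 59a − 376b = −22.5.
Solving gives a = 0.35319, b = 0.11526.
Unit vector along 280° is (sin 280°, cos 280°) = (-0.9848, 0.1736).
Slope in that direction = a·(-0.9848) + b·(0.1736) = −0.32781.
Apparent dip = arctan|0.32781| = 18.1° (true dip is 20.4°, so apparent ≤ true as expected).

18.1°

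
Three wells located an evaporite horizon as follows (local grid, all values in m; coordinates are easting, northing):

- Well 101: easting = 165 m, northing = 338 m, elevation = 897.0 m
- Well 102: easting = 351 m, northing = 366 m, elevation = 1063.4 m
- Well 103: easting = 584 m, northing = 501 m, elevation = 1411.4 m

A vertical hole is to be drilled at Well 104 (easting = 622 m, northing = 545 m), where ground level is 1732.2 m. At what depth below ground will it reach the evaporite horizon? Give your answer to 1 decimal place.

Two edge vectors: Well 101→Well 102 = (186, 28, 166.4), Well 101→Well 103 = (419, 163, 514.4).
Normal n = (Well 101→Well 102) × (Well 101→Well 103) = (-12720, -25956.8, 18586).
So ∂z/∂easting = −n_x/n_z = 0.68439 and ∂z/∂northing = −n_y/n_z = 1.39658.
Intercept c from Well 101: 897 − 112.92 − 472.04 = 312.03.
At (622, 545): z_contact = 425.69 + 761.14 + 312.03 = 1498.86 m.
Depth below ground = 1732.2 − 1498.86 = 233.3 m.

233.3 m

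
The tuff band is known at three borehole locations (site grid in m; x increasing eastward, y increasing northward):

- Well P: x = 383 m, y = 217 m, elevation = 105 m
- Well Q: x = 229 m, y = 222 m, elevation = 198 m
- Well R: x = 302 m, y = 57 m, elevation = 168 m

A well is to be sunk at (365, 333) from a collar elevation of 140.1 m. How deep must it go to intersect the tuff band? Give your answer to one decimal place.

Two edge vectors: Well P→Well Q = (-154, 5, 93), Well P→Well R = (-81, -160, 63).
Normal n = (Well P→Well Q) × (Well P→Well R) = (15195, 2169, 25045).
So ∂z/∂x = −n_x/n_z = −0.60671 and ∂z/∂y = −n_y/n_z = −0.08660.
Intercept c from Well P: 105 + 232.37 + 18.79 = 356.16.
At (365, 333): z_contact = −221.45 − 28.84 + 356.16 = 105.87 m.
Depth below ground = 140.1 − 105.87 = 34.2 m.

34.2 m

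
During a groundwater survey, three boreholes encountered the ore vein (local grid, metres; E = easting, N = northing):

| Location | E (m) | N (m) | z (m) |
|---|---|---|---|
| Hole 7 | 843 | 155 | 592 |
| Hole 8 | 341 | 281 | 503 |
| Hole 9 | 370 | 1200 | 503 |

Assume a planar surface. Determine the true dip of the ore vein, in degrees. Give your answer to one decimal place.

Let the plane be z = a·E + b·N + c.
Hole 8−Hole 7: −502a + 126b = −89;  Hole 9−Hole 7: −473a + 1045b = −89.
Solving gives a = 0.17590, b = −0.00555.
Gradient magnitude |∇z| = √(a² + b²) = √(0.03094 + 0.00003) = 0.17599.
True dip = arctan(0.17599) = 10.0°, dipping toward W (azimuth ≈ 272°).

10.0°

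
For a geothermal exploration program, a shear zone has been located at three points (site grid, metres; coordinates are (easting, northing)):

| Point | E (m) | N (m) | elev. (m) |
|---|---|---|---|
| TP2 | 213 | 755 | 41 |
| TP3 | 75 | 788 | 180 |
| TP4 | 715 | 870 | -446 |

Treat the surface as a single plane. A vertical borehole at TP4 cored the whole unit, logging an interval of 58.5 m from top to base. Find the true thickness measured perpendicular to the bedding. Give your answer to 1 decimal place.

41.5 m

Two edge vectors: TP2→TP3 = (-138, 33, 139), TP2→TP4 = (502, 115, -487).
Normal n = (TP2→TP3) × (TP2→TP4) = (-32056, 2572, -32436).
So ∂z/∂E = −n_x/n_z = −0.98828 and ∂z/∂N = −n_y/n_z = 0.07929.
|∇z| = √(a²+b²) = 0.99146, so dip δ = arctan(0.99146) = 44.75°.
True thickness = vertical thickness × cos δ = 58.5 × cos 44.75° = 41.5 m.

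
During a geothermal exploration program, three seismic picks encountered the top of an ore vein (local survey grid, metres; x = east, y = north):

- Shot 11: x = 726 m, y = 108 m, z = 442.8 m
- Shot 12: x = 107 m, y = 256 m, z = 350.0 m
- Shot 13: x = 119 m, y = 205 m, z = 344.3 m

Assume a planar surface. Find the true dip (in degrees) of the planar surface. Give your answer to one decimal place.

Let the plane be z = a·x + b·y + c.
Shot 12−Shot 11: −619a + 148b = −92.8;  Shot 13−Shot 11: −607a + 97b = −98.5.
Solving gives a = 0.18717, b = 0.15581.
Gradient magnitude |∇z| = √(a² + b²) = √(0.03503 + 0.02428) = 0.24353.
True dip = arctan(0.24353) = 13.7°, dipping toward SW (azimuth ≈ 230°).

13.7°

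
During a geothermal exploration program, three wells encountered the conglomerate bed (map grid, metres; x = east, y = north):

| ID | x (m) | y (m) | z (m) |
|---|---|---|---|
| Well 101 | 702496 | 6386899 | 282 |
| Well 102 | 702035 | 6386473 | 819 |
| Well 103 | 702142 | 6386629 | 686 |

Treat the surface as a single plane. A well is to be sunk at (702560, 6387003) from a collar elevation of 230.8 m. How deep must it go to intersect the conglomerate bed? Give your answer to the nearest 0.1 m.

Let the plane be z = a·x + b·y + c.
Well 102−Well 101: −461a − 426b = 537;  Well 103−Well 101: −354a − 270b = 404.
Solving gives a = −1.029619503, b = −0.146350725.
Then c = 282 − a·702496 − b·6386899 = 1658312.88.
At (702560, 6387003): z_contact = −723369.48 − 934742.52 + 1658312.88 = 200.88 m.
Depth below ground = 230.8 − 200.88 = 29.9 m.

29.9 m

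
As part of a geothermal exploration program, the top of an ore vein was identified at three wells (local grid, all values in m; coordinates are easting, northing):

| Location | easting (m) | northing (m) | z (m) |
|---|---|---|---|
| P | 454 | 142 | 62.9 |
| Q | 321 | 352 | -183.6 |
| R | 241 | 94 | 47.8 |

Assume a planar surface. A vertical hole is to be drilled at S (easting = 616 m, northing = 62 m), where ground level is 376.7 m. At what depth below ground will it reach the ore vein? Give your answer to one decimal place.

Two edge vectors: P→Q = (-133, 210, -246.5), P→R = (-213, -48, -15.1).
Normal n = (P→Q) × (P→R) = (-15003, 50496.2, 51114).
So ∂z/∂easting = −n_x/n_z = 0.29352 and ∂z/∂northing = −n_y/n_z = −0.98791.
Intercept c from P: 62.9 − 133.26 + 140.28 = 69.93.
At (616, 62): z_contact = 180.81 − 61.25 + 69.93 = 189.48 m.
Depth below ground = 376.7 − 189.48 = 187.2 m.

187.2 m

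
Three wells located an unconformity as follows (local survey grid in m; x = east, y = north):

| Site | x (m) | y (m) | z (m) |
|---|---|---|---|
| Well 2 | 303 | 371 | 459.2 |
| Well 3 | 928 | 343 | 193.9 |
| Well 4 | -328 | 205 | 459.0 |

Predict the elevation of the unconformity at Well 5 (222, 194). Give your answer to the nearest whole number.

Two edge vectors: Well 2→Well 3 = (625, -28, -265.3), Well 2→Well 4 = (-631, -166, -0.2).
Normal n = (Well 2→Well 3) × (Well 2→Well 4) = (-44034.2, 167529.3, -121418).
So ∂z/∂x = −n_x/n_z = −0.36267 and ∂z/∂y = −n_y/n_z = 1.37977.
Intercept c from Well 2: 459.2 + 109.89 − 511.90 = 57.19.
At (222, 194): z = −80.5 + 267.7 + 57.19 = 244.4 m.

244 m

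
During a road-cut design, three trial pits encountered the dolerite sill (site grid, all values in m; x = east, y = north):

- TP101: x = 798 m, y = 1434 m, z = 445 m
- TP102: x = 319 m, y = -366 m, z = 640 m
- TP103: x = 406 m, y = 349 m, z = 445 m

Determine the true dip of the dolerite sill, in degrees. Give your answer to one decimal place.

50.4°

Two edge vectors: TP101→TP102 = (-479, -1800, 195), TP101→TP103 = (-392, -1085, 0).
Normal n = (TP101→TP102) × (TP101→TP103) = (211575, -76440, -185885).
So ∂z/∂x = −n_x/n_z = 1.13820 and ∂z/∂y = −n_y/n_z = −0.41122.
Gradient magnitude |∇z| = √(a² + b²) = √(1.29551 + 0.16910) = 1.21021.
True dip = arctan(1.21021) = 50.4°, dipping toward WNW (azimuth ≈ 290°).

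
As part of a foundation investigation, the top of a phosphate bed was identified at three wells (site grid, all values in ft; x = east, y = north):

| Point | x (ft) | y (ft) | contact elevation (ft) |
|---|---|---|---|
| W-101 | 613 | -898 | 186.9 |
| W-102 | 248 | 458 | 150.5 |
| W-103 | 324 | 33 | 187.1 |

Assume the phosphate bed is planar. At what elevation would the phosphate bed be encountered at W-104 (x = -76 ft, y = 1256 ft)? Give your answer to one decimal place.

Two edge vectors: W-101→W-102 = (-365, 1356, -36.4), W-101→W-103 = (-289, 931, 0.2).
Normal n = (W-101→W-102) × (W-101→W-103) = (34159.6, 10592.6, 52069).
So ∂z/∂x = −n_x/n_z = −0.656045 and ∂z/∂y = −n_y/n_z = −0.203434.
Intercept c from W-101: 186.9 + 402.16 − 182.68 = 406.37.
At (-76, 1256): z = 49.9 − 255.5 + 406.37 = 200.7 ft.

200.7 ft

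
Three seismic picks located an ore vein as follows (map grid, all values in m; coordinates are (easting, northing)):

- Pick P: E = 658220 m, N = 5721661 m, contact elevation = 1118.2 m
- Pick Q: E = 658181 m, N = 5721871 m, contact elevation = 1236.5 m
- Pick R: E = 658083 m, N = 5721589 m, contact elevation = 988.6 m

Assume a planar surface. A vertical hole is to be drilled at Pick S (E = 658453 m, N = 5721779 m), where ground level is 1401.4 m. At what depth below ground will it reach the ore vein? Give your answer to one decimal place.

65.8 m

Two edge vectors: Pick P→Pick Q = (-39, 210, 118.3), Pick P→Pick R = (-137, -72, -129.6).
Normal n = (Pick P→Pick Q) × (Pick P→Pick R) = (-18698.4, -21261.5, 31578).
So ∂z/∂E = −n_x/n_z = 0.592133764 and ∂z/∂N = −n_y/n_z = 0.673301032.
Intercept c from Pick P: 1118.2 − 389754.29 − 3852400.26 = −4241036.34.
At (658453, 5721779): z_contact = 389892.25 + 3852479.71 − 4241036.34 = 1335.62 m.
Depth below ground = 1401.4 − 1335.62 = 65.8 m.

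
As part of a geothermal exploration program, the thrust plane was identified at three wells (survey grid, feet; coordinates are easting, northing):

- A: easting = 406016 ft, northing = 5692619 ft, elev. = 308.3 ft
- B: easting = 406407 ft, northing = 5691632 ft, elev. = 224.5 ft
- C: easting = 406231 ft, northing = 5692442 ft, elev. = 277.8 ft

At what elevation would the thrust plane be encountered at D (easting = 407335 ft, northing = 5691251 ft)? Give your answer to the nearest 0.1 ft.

109.2 ft

Two edge vectors: A→B = (391, -987, -83.8), A→C = (215, -177, -30.5).
Normal n = (A→B) × (A→C) = (15270.9, -6091.5, 142998).
So ∂z/∂easting = −n_x/n_z = −0.106791004 and ∂z/∂northing = −n_y/n_z = 0.042598498.
Intercept c from A: 308.3 + 43358.86 − 242497.02 = −198829.86.
At (407335, 5691251): z = −43499.7 + 242438.7 − 198829.86 = 109.2 ft.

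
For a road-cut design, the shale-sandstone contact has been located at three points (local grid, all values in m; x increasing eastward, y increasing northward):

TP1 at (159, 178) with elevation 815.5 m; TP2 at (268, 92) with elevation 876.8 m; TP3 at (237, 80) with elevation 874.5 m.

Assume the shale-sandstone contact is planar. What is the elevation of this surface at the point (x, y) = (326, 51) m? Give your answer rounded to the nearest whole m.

907 m

Two edge vectors: TP1→TP2 = (109, -86, 61.3), TP1→TP3 = (78, -98, 59).
Normal n = (TP1→TP2) × (TP1→TP3) = (933.4, -1649.6, -3974).
So ∂z/∂x = −n_x/n_z = 0.23488 and ∂z/∂y = −n_y/n_z = −0.41510.
Intercept c from TP1: 815.5 − 37.35 + 73.89 = 852.04.
At (326, 51): z = 76.6 − 21.2 + 852.04 = 907.4 m.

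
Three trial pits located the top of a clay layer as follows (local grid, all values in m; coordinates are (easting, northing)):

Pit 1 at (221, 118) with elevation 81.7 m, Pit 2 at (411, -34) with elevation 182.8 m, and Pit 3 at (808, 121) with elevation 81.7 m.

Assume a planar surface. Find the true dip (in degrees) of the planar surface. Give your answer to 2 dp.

Let the plane be z = a·E + b·N + c.
Pit 2−Pit 1: 190a − 152b = 101.1;  Pit 3−Pit 1: 587a + 3b = 0.
Solving gives a = 0.00338, b = −0.66091.
Gradient magnitude |∇z| = √(a² + b²) = √(0.00001 + 0.43680) = 0.66092.
True dip = arctan(0.66092) = 33.46°, dipping toward N (azimuth ≈ 360°).

33.46°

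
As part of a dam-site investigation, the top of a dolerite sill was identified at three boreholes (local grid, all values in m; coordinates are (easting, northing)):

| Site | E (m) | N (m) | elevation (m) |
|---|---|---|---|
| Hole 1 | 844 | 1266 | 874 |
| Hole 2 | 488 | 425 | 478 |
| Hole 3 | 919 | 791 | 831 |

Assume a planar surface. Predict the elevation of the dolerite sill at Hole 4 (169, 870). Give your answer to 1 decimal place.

Two edge vectors: Hole 1→Hole 2 = (-356, -841, -396), Hole 1→Hole 3 = (75, -475, -43).
Normal n = (Hole 1→Hole 2) × (Hole 1→Hole 3) = (-151937, -45008, 232175).
So ∂z/∂E = −n_x/n_z = 0.654407 and ∂z/∂N = −n_y/n_z = 0.193854.
Intercept c from Hole 1: 874 − 552.32 − 245.42 = 76.26.
At (169, 870): z = 110.6 + 168.7 + 76.26 = 355.5 m.

355.5 m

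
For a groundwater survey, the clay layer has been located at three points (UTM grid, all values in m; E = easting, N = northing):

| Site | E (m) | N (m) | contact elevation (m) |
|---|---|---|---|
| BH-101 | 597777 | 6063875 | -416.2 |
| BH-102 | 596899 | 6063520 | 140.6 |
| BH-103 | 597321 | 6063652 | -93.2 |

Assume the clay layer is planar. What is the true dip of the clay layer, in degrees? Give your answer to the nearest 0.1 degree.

Let the plane be z = a·E + b·N + c.
BH-102−BH-101: −878a − 355b = 556.8;  BH-103−BH-101: −456a − 223b = 323.
Solving gives a = −0.28016, b = −0.87554.
Gradient magnitude |∇z| = √(a² + b²) = √(0.07849 + 0.76658) = 0.91928.
True dip = arctan(0.91928) = 42.6°, dipping toward NNE (azimuth ≈ 018°).

42.6°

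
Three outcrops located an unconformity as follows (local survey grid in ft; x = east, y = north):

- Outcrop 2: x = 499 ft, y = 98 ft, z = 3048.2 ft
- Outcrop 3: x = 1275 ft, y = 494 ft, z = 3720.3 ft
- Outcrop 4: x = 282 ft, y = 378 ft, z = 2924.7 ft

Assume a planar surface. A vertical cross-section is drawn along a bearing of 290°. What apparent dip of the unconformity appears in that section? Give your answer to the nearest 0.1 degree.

Two edge vectors: Outcrop 2→Outcrop 3 = (776, 396, 672.1), Outcrop 2→Outcrop 4 = (-217, 280, -123.5).
Normal n = (Outcrop 2→Outcrop 3) × (Outcrop 2→Outcrop 4) = (-237094, -50009.7, 303212).
So ∂z/∂x = −n_x/n_z = 0.78194 and ∂z/∂y = −n_y/n_z = 0.16493.
Unit vector along 290° is (sin 290°, cos 290°) = (-0.9397, 0.3420).
Slope in that direction = a·(-0.9397) + b·(0.3420) = −0.67837.
Apparent dip = arctan|0.67837| = 34.2° (true dip is 38.6°, so apparent ≤ true as expected).

34.2°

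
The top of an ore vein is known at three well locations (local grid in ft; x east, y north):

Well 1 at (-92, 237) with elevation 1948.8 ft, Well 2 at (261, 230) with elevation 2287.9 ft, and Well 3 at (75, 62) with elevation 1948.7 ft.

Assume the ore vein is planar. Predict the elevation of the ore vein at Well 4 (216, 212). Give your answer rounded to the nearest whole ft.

Two edge vectors: Well 1→Well 2 = (353, -7, 339.1), Well 1→Well 3 = (167, -175, -0.1).
Normal n = (Well 1→Well 2) × (Well 1→Well 3) = (59343.2, 56665, -60606).
So ∂z/∂x = −n_x/n_z = 0.97916 and ∂z/∂y = −n_y/n_z = 0.93497.
Intercept c from Well 1: 1948.8 + 90.08 − 221.59 = 1817.29.
At (216, 212): z = 211.5 + 198.2 + 1817.29 = 2227.0 ft.

2227 ft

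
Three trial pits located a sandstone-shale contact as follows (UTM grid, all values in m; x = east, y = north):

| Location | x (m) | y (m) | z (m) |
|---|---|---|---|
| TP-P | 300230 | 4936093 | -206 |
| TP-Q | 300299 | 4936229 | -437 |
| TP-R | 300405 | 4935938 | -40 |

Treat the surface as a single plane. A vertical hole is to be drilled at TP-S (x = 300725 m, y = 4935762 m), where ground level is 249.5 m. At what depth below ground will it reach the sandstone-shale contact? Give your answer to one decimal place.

147.5 m

Let the plane be z = a·x + b·y + c.
TP-Q−TP-P: 69a + 136b = −231;  TP-R−TP-P: 175a − 155b = 166.
Solving gives a = −0.383504856, b = −1.503957095.
Then c = -206 − a·300230 − b·4936093 = 7538605.75.
At (300725, 4935762): z_contact = −115329.50 − 7423174.28 + 7538605.75 = 101.97 m.
Depth below ground = 249.5 − 101.97 = 147.5 m.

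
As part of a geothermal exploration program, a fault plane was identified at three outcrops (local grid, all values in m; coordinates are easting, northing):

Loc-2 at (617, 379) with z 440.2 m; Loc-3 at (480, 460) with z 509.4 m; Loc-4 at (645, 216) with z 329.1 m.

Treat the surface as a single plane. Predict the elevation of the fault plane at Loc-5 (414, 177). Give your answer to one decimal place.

329.5 m

Let the plane be z = a·easting + b·northing + c.
Loc-3−Loc-2: −137a + 81b = 69.2;  Loc-4−Loc-2: 28a − 163b = −111.1.
Solving gives a = −0.11367, b = 0.66207.
Then c = 440.2 − a·617 − b·379 = 259.41.
At (414, 177): z = −47.1 + 117.2 + 259.41 = 329.5 m.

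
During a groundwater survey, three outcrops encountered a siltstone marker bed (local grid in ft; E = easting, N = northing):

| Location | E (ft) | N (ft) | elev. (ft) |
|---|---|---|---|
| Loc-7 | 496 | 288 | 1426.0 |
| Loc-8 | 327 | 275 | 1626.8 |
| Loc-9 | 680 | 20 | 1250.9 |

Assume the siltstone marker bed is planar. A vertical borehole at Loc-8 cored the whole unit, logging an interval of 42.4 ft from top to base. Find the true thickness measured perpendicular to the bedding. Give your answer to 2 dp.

27.33 ft

Let the plane be z = a·E + b·N + c.
Loc-8−Loc-7: −169a − 13b = 200.8;  Loc-9−Loc-7: 184a − 268b = −175.1.
Solving gives a = −1.17630, b = −0.15425.
|∇z| = √(a²+b²) = 1.18637, so dip δ = arctan(1.18637) = 49.87°.
True thickness = vertical thickness × cos δ = 42.4 × cos 49.87° = 27.33 ft.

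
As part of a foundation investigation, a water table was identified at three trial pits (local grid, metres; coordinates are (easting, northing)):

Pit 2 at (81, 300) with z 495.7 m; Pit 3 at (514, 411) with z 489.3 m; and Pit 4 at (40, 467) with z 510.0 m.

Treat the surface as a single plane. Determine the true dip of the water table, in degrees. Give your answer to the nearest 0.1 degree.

Let the plane be z = a·E + b·N + c.
Pit 3−Pit 2: 433a + 111b = −6.4;  Pit 4−Pit 2: −41a + 167b = 14.3.
Solving gives a = −0.03456, b = 0.07714.
Gradient magnitude |∇z| = √(a² + b²) = √(0.00119 + 0.00595) = 0.08453.
True dip = arctan(0.08453) = 4.8°, dipping toward SSE (azimuth ≈ 156°).

4.8°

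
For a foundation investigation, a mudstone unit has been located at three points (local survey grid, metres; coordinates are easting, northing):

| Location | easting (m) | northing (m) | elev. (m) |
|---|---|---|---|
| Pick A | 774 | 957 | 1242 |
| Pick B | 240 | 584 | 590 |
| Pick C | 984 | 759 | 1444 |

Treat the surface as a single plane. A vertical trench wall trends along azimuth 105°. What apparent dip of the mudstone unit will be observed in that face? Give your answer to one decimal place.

45.9°

Two edge vectors: Pick A→Pick B = (-534, -373, -652), Pick A→Pick C = (210, -198, 202).
Normal n = (Pick A→Pick B) × (Pick A→Pick C) = (-204442, -29052, 184062).
So ∂z/∂easting = −n_x/n_z = 1.11072 and ∂z/∂northing = −n_y/n_z = 0.15784.
Unit vector along 105° is (sin 105°, cos 105°) = (0.9659, -0.2588).
Slope in that direction = a·(0.9659) + b·(-0.2588) = 1.03203.
Apparent dip = arctan|1.03203| = 45.9° (true dip is 48.3°, so apparent ≤ true as expected).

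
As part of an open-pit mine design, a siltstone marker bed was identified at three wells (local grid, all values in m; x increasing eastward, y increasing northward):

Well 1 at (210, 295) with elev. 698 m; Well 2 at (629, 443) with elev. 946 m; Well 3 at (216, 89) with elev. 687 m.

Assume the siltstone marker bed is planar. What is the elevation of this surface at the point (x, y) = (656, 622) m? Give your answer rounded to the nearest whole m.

Let the plane be z = a·x + b·y + c.
Well 2−Well 1: 419a + 148b = 248;  Well 3−Well 1: 6a − 206b = −11.
Solving gives a = 0.56719, b = 0.06992.
Then c = 698 − a·210 − b·295 = 558.26.
At (656, 622): z = 372.1 + 43.5 + 558.26 = 973.8 m.

974 m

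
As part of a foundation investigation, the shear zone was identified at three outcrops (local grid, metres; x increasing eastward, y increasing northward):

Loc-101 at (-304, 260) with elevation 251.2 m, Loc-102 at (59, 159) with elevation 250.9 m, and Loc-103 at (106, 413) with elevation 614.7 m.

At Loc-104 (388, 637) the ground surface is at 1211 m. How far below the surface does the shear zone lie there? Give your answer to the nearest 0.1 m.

184.5 m

Two edge vectors: Loc-101→Loc-102 = (363, -101, -0.3), Loc-101→Loc-103 = (410, 153, 363.5).
Normal n = (Loc-101→Loc-102) × (Loc-101→Loc-103) = (-36667.6, -132073.5, 96949).
So ∂z/∂x = −n_x/n_z = 0.37822 and ∂z/∂y = −n_y/n_z = 1.36230.
Intercept c from Loc-101: 251.2 + 114.98 − 354.20 = 11.98.
At (388, 637): z_contact = 146.75 + 867.78 + 11.98 = 1026.51 m.
Depth below ground = 1211 − 1026.51 = 184.5 m.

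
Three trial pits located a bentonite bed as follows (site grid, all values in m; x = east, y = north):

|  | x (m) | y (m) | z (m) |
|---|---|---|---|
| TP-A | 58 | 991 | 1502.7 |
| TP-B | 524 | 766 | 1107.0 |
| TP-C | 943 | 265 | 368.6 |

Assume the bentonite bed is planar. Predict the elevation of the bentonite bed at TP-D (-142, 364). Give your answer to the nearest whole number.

Let the plane be z = a·x + b·y + c.
TP-B−TP-A: 466a − 225b = −395.7;  TP-C−TP-A: 885a − 726b = −1134.1.
Solving gives a = −0.23066, b = 1.28095.
Then c = 1502.7 − a·58 − b·991 = 246.66.
At (-142, 364): z = 32.8 + 466.3 + 246.66 = 745.7 m.

746 m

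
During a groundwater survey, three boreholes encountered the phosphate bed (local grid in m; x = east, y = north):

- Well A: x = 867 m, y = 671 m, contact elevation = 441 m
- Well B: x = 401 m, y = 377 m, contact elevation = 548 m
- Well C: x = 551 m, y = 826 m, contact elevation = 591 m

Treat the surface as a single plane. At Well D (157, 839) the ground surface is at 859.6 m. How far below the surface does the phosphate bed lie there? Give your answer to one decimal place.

121.0 m

Two edge vectors: Well A→Well B = (-466, -294, 107), Well A→Well C = (-316, 155, 150).
Normal n = (Well A→Well B) × (Well A→Well C) = (-60685, 36088, -165134).
So ∂z/∂x = −n_x/n_z = −0.36749 and ∂z/∂y = −n_y/n_z = 0.21854.
Intercept c from Well A: 441 + 318.61 − 146.64 = 612.97.
At (157, 839): z_contact = −57.70 + 183.35 + 612.97 = 738.63 m.
Depth below ground = 859.6 − 738.63 = 121.0 m.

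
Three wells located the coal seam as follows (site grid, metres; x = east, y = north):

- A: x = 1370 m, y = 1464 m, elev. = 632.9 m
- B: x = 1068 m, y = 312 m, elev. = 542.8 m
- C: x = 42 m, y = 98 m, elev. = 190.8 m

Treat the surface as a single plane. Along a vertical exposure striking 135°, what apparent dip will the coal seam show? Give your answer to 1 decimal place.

14.2°

Two edge vectors: A→B = (-302, -1152, -90.1), A→C = (-1328, -1366, -442.1).
Normal n = (A→B) × (A→C) = (386222.6, -13861.4, -1117324).
So ∂z/∂x = −n_x/n_z = 0.34567 and ∂z/∂y = −n_y/n_z = −0.01241.
Unit vector along 135° is (sin 135°, cos 135°) = (0.7071, -0.7071).
Slope in that direction = a·(0.7071) + b·(-0.7071) = 0.25320.
Apparent dip = arctan|0.25320| = 14.2° (true dip is 19.1°, so apparent ≤ true as expected).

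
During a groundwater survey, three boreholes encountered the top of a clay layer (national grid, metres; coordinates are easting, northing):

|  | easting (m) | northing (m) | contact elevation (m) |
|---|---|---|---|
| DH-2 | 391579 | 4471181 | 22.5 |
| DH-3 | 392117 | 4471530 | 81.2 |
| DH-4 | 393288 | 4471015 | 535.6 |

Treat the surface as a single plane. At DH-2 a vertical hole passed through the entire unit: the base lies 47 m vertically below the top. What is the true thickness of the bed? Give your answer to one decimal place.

44.0 m

Let the plane be z = a·easting + b·northing + c.
DH-3−DH-2: 538a + 349b = 58.7;  DH-4−DH-2: 1709a − 166b = 513.1.
Solving gives a = 0.27534, b = −0.25626.
|∇z| = √(a²+b²) = 0.37614, so dip δ = arctan(0.37614) = 20.61°.
True thickness = vertical thickness × cos δ = 47 × cos 20.61° = 44.0 m.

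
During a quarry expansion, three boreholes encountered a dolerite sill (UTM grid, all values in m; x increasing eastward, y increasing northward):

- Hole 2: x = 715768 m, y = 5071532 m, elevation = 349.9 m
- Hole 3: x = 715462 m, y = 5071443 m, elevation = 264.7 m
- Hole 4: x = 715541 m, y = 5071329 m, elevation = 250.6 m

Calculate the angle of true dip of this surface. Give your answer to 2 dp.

18.36°

Let the plane be z = a·x + b·y + c.
Hole 3−Hole 2: −306a − 89b = −85.2;  Hole 4−Hole 2: −227a − 203b = −99.3.
Solving gives a = 0.20179, b = 0.26352.
Gradient magnitude |∇z| = √(a² + b²) = √(0.04072 + 0.06944) = 0.33190.
True dip = arctan(0.33190) = 18.36°, dipping toward SW (azimuth ≈ 217°).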